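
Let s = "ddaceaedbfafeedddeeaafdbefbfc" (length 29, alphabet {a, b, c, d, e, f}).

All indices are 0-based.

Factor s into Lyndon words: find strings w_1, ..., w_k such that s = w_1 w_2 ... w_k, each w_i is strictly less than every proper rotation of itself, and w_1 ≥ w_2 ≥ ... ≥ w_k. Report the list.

["d", "d", "aceaedbfafeedddee", "aafdbefbfc"]

emit factor 1: 'd' (i=0, period=1)
emit factor 2: 'd' (i=1, period=1)
emit factor 3: 'aceaedbfafeedddee' (i=2, period=17)
emit factor 4: 'aafdbefbfc' (i=19, period=10)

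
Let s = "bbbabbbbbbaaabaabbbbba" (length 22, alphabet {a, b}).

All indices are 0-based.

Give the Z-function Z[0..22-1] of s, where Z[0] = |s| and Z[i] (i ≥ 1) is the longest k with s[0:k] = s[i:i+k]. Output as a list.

[22, 2, 1, 0, 3, 3, 3, 4, 2, 1, 0, 0, 0, 1, 0, 0, 3, 3, 4, 2, 1, 0]

Z[0]=22
i=1: i≥r, start 0; Z[1]=2 extend→box=[1,3)
i=2: min(r-i=1, Z[1]=2)=1; Z[2]=1
i=3: i≥r, start 0; Z[3]=0
i=4: i≥r, start 0; Z[4]=3 extend→box=[4,7)
i=5: min(r-i=2, Z[1]=2)=2; Z[5]=3 extend→box=[5,8)
i=6: min(r-i=2, Z[1]=2)=2; Z[6]=3 extend→box=[6,9)
i=7: min(r-i=2, Z[1]=2)=2; Z[7]=4 extend→box=[7,11)
i=8: min(r-i=3, Z[1]=2)=2; Z[8]=2
i=9: min(r-i=2, Z[2]=1)=1; Z[9]=1
i=10: min(r-i=1, Z[3]=0)=0; Z[10]=0
i=11: i≥r, start 0; Z[11]=0
i=12: i≥r, start 0; Z[12]=0
i=13: i≥r, start 0; Z[13]=1 extend→box=[13,14)
i=14: i≥r, start 0; Z[14]=0
i=15: i≥r, start 0; Z[15]=0
i=16: i≥r, start 0; Z[16]=3 extend→box=[16,19)
i=17: min(r-i=2, Z[1]=2)=2; Z[17]=3 extend→box=[17,20)
i=18: min(r-i=2, Z[1]=2)=2; Z[18]=4 extend→box=[18,22)
i=19: min(r-i=3, Z[1]=2)=2; Z[19]=2
i=20: min(r-i=2, Z[2]=1)=1; Z[20]=1
i=21: min(r-i=1, Z[3]=0)=0; Z[21]=0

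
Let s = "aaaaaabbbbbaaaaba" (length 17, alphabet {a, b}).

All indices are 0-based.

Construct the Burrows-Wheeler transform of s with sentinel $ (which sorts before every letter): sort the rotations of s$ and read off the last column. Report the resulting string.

rank  rotation            last
    0  $aaaaaabbbbbaaaaba  a
    1  a$aaaaaabbbbbaaaab  b
    2  aaaaaabbbbbaaaaba$  $
    3  aaaaabbbbbaaaaba$a  a
    4  aaaaba$aaaaaabbbbb  b
    5  aaaabbbbbaaaaba$aa  a
    6  aaaba$aaaaaabbbbba  a
    7  aaabbbbbaaaaba$aaa  a
    8  aaba$aaaaaabbbbbaa  a
    9  aabbbbbaaaaba$aaaa  a
   10  aba$aaaaaabbbbbaaa  a
   11  abbbbbaaaaba$aaaaa  a
   12  ba$aaaaaabbbbbaaaa  a
   13  baaaaba$aaaaaabbbb  b
   14  bbaaaaba$aaaaaabbb  b
   15  bbbaaaaba$aaaaaabb  b
   16  bbbbaaaaba$aaaaaab  b
   17  bbbbbaaaaba$aaaaaa  a

ab$abaaaaaaaabbbba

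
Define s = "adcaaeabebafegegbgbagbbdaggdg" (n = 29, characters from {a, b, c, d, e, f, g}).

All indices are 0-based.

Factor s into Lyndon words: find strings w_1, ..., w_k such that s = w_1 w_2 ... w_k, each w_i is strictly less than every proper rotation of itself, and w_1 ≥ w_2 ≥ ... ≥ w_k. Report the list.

["adc", "aaeabebafegegbgbagbbdaggdg"]

emit factor 1: 'adc' (i=0, period=3)
emit factor 2: 'aaeabebafegegbgbagbbdaggdg' (i=3, period=26)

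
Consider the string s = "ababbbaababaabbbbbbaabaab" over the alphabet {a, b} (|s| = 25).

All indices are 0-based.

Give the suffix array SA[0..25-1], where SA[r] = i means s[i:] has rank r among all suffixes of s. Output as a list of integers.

[22, 19, 6, 11, 23, 20, 9, 7, 0, 2, 12, 24, 21, 18, 5, 10, 8, 1, 17, 4, 16, 3, 15, 14, 13]

rank→(start, suffix):
  0 → (22, 'aab')
  1 → (19, 'aabaab')
  2 → (6, 'aababaabbbbbbaabaab')
  3 → (11, 'aabbbbbbaabaab')
  4 → (23, 'ab')
  5 → (20, 'abaab')
  6 → (9, 'abaabbbbbbaabaab')
  7 → (7, 'ababaabbbbbbaabaab')
  8 → (0, 'ababbbaababaabbbbbbaabaab')
  9 → (2, 'abbbaababaabbbbbbaabaab')
  10 → (12, 'abbbbbbaabaab')
  11 → (24, 'b')
  12 → (21, 'baab')
  13 → (18, 'baabaab')
  14 → (5, 'baababaabbbbbbaabaab')
  15 → (10, 'baabbbbbbaabaab')
  16 → (8, 'babaabbbbbbaabaab')
  17 → (1, 'babbbaababaabbbbbbaabaab')
  18 → (17, 'bbaabaab')
  19 → (4, 'bbaababaabbbbbbaabaab')
  20 → (16, 'bbbaabaab')
  21 → (3, 'bbbaababaabbbbbbaabaab')
  22 → (15, 'bbbbaabaab')
  23 → (14, 'bbbbbaabaab')
  24 → (13, 'bbbbbbaabaab')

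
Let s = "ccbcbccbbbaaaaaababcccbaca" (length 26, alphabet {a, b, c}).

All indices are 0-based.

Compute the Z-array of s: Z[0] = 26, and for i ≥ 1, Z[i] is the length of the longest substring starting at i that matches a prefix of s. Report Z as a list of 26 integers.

Z[0]=26
i=1: outside box; Z[1]=1 grow→box=[1,2)
i=2: outside box; Z[2]=0
i=3: outside box; Z[3]=1 grow→box=[3,4)
i=4: outside box; Z[4]=0
i=5: outside box; Z[5]=3 grow→box=[5,8)
i=6: min(r-i=2, Z[1]=1)=1; Z[6]=1
i=7: min(r-i=1, Z[2]=0)=0; Z[7]=0
i=8: outside box; Z[8]=0
i=9: outside box; Z[9]=0
i=10: outside box; Z[10]=0
i=11: outside box; Z[11]=0
i=12: outside box; Z[12]=0
i=13: outside box; Z[13]=0
i=14: outside box; Z[14]=0
i=15: outside box; Z[15]=0
i=16: outside box; Z[16]=0
i=17: outside box; Z[17]=0
i=18: outside box; Z[18]=0
i=19: outside box; Z[19]=2 grow→box=[19,21)
i=20: min(r-i=1, Z[1]=1)=1; Z[20]=3 grow→box=[20,23)
i=21: min(r-i=2, Z[1]=1)=1; Z[21]=1
i=22: min(r-i=1, Z[2]=0)=0; Z[22]=0
i=23: outside box; Z[23]=0
i=24: outside box; Z[24]=1 grow→box=[24,25)
i=25: outside box; Z[25]=0

[26, 1, 0, 1, 0, 3, 1, 0, 0, 0, 0, 0, 0, 0, 0, 0, 0, 0, 0, 2, 3, 1, 0, 0, 1, 0]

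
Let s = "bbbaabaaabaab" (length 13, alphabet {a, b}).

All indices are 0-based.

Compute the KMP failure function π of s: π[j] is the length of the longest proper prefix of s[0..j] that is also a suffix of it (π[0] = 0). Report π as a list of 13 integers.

π[0] = 0
j=1 s[j]='b': π[1]=1 (border 'b')
j=2 s[j]='b': π[2]=2 (border 'bb')
j=3 s[j]='a': k: 2→1→0; π[3]=0 (border '')
j=4 s[j]='a': π[4]=0 (border '')
j=5 s[j]='b': π[5]=1 (border 'b')
j=6 s[j]='a': k: 1→0; π[6]=0 (border '')
j=7 s[j]='a': π[7]=0 (border '')
j=8 s[j]='a': π[8]=0 (border '')
j=9 s[j]='b': π[9]=1 (border 'b')
j=10 s[j]='a': k: 1→0; π[10]=0 (border '')
j=11 s[j]='a': π[11]=0 (border '')
j=12 s[j]='b': π[12]=1 (border 'b')

[0, 1, 2, 0, 0, 1, 0, 0, 0, 1, 0, 0, 1]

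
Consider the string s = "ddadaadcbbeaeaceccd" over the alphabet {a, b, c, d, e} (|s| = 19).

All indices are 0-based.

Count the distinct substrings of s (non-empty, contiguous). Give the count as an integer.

rank→(start, suffix):
  0 → (4, 'aadcbbeaeaceccd')
  1 → (13, 'aceccd')
  2 → (2, 'adaadcbbeaeaceccd')
  3 → (5, 'adcbbeaeaceccd')
  4 → (11, 'aeaceccd')
  5 → (8, 'bbeaeaceccd')
  6 → (9, 'beaeaceccd')
  7 → (7, 'cbbeaeaceccd')
  8 → (16, 'ccd')
  9 → (17, 'cd')
  10 → (14, 'ceccd')
  11 → (18, 'd')
  12 → (3, 'daadcbbeaeaceccd')
  13 → (1, 'dadaadcbbeaeaceccd')
  14 → (6, 'dcbbeaeaceccd')
  15 → (0, 'ddadaadcbbeaeaceccd')
  16 → (12, 'eaceccd')
  17 → (10, 'eaeaceccd')
  18 → (15, 'eccd')

SA = [4, 13, 2, 5, 11, 8, 9, 7, 16, 17, 14, 18, 3, 1, 6, 0, 12, 10, 15]
rank  pair      lcp
   1  s[4:],s[13:]  1  'a'
   2  s[13:],s[2:]  1  'a'
   3  s[2:],s[5:]  2  'ad'
   4  s[5:],s[11:]  1  'a'
   5  s[11:],s[8:]  0  ''
   6  s[8:],s[9:]  1  'b'
   7  s[9:],s[7:]  0  ''
   8  s[7:],s[16:]  1  'c'
   9  s[16:],s[17:]  1  'c'
  10  s[17:],s[14:]  1  'c'
  11  s[14:],s[18:]  0  ''
  12  s[18:],s[3:]  1  'd'
  13  s[3:],s[1:]  2  'da'
  14  s[1:],s[6:]  1  'd'
  15  s[6:],s[0:]  1  'd'
  16  s[0:],s[12:]  0  ''
  17  s[12:],s[10:]  2  'ea'
  18  s[10:],s[15:]  1  'e'

n(n+1)/2 = 19·20/2 = 190
Σ LCP = 0 + 1 + 1 + 2 + 1 + 0 + 1 + 0 + 1 + 1 + 1 + 0 + 1 + 2 + 1 + 1 + 0 + 2 + 1 = 17
distinct = 190 − 17 = 173

173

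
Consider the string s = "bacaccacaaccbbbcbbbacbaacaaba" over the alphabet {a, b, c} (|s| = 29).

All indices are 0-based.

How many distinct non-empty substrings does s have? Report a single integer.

379

rank→(start, suffix):
  0 → (28, 'a')
  1 → (25, 'aaba')
  2 → (22, 'aacaaba')
  3 → (8, 'aaccbbbcbbbacbaacaaba')
  4 → (26, 'aba')
  5 → (23, 'acaaba')
  6 → (6, 'acaaccbbbcbbbacbaacaaba')
  7 → (1, 'acaccacaaccbbbcbbbacbaacaaba')
  8 → (19, 'acbaacaaba')
  9 → (3, 'accacaaccbbbcbbbacbaacaaba')
  10 → (9, 'accbbbcbbbacbaacaaba')
  11 → (27, 'ba')
  12 → (21, 'baacaaba')
  13 → (0, 'bacaccacaaccbbbcbbbacbaacaaba')
  14 → (18, 'bacbaacaaba')
  15 → (17, 'bbacbaacaaba')
  16 → (16, 'bbbacbaacaaba')
  17 → (12, 'bbbcbbbacbaacaaba')
  18 → (13, 'bbcbbbacbaacaaba')
  19 → (14, 'bcbbbacbaacaaba')
  20 → (24, 'caaba')
  21 → (7, 'caaccbbbcbbbacbaacaaba')
  22 → (5, 'cacaaccbbbcbbbacbaacaaba')
  23 → (2, 'caccacaaccbbbcbbbacbaacaaba')
  24 → (20, 'cbaacaaba')
  25 → (15, 'cbbbacbaacaaba')
  26 → (11, 'cbbbcbbbacbaacaaba')
  27 → (4, 'ccacaaccbbbcbbbacbaacaaba')
  28 → (10, 'ccbbbcbbbacbaacaaba')

SA = [28, 25, 22, 8, 26, 23, 6, 1, 19, 3, 9, 27, 21, 0, 18, 17, 16, 12, 13, 14, 24, 7, 5, 2, 20, 15, 11, 4, 10]
i: (SA[i-1],SA[i]) lcp shared
  1: (28,25) 1 'a'
  2: (25,22) 2 'aa'
  3: (22,8) 3 'aac'
  4: (8,26) 1 'a'
  5: (26,23) 1 'a'
  6: (23,6) 4 'acaa'
  7: (6,1) 3 'aca'
  8: (1,19) 2 'ac'
  9: (19,3) 2 'ac'
  10: (3,9) 3 'acc'
  11: (9,27) 0 ''
  12: (27,21) 2 'ba'
  13: (21,0) 2 'ba'
  14: (0,18) 3 'bac'
  15: (18,17) 1 'b'
  16: (17,16) 2 'bb'
  17: (16,12) 3 'bbb'
  18: (12,13) 2 'bb'
  19: (13,14) 1 'b'
  20: (14,24) 0 ''
  21: (24,7) 3 'caa'
  22: (7,5) 2 'ca'
  23: (5,2) 3 'cac'
  24: (2,20) 1 'c'
  25: (20,15) 2 'cb'
  26: (15,11) 4 'cbbb'
  27: (11,4) 1 'c'
  28: (4,10) 2 'cc'

n(n+1)/2 = 29·30/2 = 435
Σ LCP = 0 + 1 + 2 + 3 + 1 + 1 + 4 + 3 + 2 + 2 + 3 + 0 + 2 + 2 + 3 + 1 + 2 + 3 + 2 + 1 + 0 + 3 + 2 + 3 + 1 + 2 + 4 + 1 + 2 = 56
distinct = 435 − 56 = 379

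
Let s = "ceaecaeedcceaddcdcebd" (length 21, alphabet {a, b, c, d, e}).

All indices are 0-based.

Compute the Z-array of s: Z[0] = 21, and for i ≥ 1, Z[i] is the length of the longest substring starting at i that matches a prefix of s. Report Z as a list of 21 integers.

Z[0]=21
i=1: fresh scan; Z[1]=0
i=2: fresh scan; Z[2]=0
i=3: fresh scan; Z[3]=0
i=4: fresh scan; Z[4]=1 extend→box=[4,5)
i=5: fresh scan; Z[5]=0
i=6: fresh scan; Z[6]=0
i=7: fresh scan; Z[7]=0
i=8: fresh scan; Z[8]=0
i=9: fresh scan; Z[9]=1 extend→box=[9,10)
i=10: fresh scan; Z[10]=3 extend→box=[10,13)
i=11: min(r-i=2, Z[1]=0)=0; Z[11]=0
i=12: min(r-i=1, Z[2]=0)=0; Z[12]=0
i=13: fresh scan; Z[13]=0
i=14: fresh scan; Z[14]=0
i=15: fresh scan; Z[15]=1 extend→box=[15,16)
i=16: fresh scan; Z[16]=0
i=17: fresh scan; Z[17]=2 extend→box=[17,19)
i=18: min(r-i=1, Z[1]=0)=0; Z[18]=0
i=19: fresh scan; Z[19]=0
i=20: fresh scan; Z[20]=0

[21, 0, 0, 0, 1, 0, 0, 0, 0, 1, 3, 0, 0, 0, 0, 1, 0, 2, 0, 0, 0]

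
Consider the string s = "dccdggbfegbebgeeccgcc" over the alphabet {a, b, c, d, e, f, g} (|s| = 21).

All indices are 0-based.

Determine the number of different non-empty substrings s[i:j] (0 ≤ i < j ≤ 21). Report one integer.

rank | idx | suffix
   0 |  10 | bebgeeccgcc
   1 |   6 | bfegbebgeeccgcc
   2 |  12 | bgeeccgcc
   3 |  20 | c
   4 |  19 | cc
   5 |   1 | ccdggbfegbebgeeccgcc
   6 |  16 | ccgcc
   7 |   2 | cdggbfegbebgeeccgcc
   8 |  17 | cgcc
   9 |   0 | dccdggbfegbebgeeccgcc
  10 |   3 | dggbfegbebgeeccgcc
  11 |  11 | ebgeeccgcc
  12 |  15 | eccgcc
  13 |  14 | eeccgcc
  14 |   8 | egbebgeeccgcc
  15 |   7 | fegbebgeeccgcc
  16 |   9 | gbebgeeccgcc
  17 |   5 | gbfegbebgeeccgcc
  18 |  18 | gcc
  19 |  13 | geeccgcc
  20 |   4 | ggbfegbebgeeccgcc

SA = [10, 6, 12, 20, 19, 1, 16, 2, 17, 0, 3, 11, 15, 14, 8, 7, 9, 5, 18, 13, 4]
i: (SA[i-1],SA[i]) lcp shared
  1: (10,6) 1 'b'
  2: (6,12) 1 'b'
  3: (12,20) 0 ''
  4: (20,19) 1 'c'
  5: (19,1) 2 'cc'
  6: (1,16) 2 'cc'
  7: (16,2) 1 'c'
  8: (2,17) 1 'c'
  9: (17,0) 0 ''
  10: (0,3) 1 'd'
  11: (3,11) 0 ''
  12: (11,15) 1 'e'
  13: (15,14) 1 'e'
  14: (14,8) 1 'e'
  15: (8,7) 0 ''
  16: (7,9) 0 ''
  17: (9,5) 2 'gb'
  18: (5,18) 1 'g'
  19: (18,13) 1 'g'
  20: (13,4) 1 'g'

n(n+1)/2 = 21·22/2 = 231
Σ LCP = 0 + 1 + 1 + 0 + 1 + 2 + 2 + 1 + 1 + 0 + 1 + 0 + 1 + 1 + 1 + 0 + 0 + 2 + 1 + 1 + 1 = 18
distinct = 231 − 18 = 213

213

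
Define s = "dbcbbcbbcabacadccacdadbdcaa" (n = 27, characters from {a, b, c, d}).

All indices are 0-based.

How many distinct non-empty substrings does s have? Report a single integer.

rank→(start, suffix):
  0 → (26, 'a')
  1 → (25, 'aa')
  2 → (9, 'abacadccacdadbdcaa')
  3 → (11, 'acadccacdadbdcaa')
  4 → (17, 'acdadbdcaa')
  5 → (20, 'adbdcaa')
  6 → (13, 'adccacdadbdcaa')
  7 → (10, 'bacadccacdadbdcaa')
  8 → (6, 'bbcabacadccacdadbdcaa')
  9 → (3, 'bbcbbcabacadccacdadbdcaa')
  10 → (7, 'bcabacadccacdadbdcaa')
  11 → (4, 'bcbbcabacadccacdadbdcaa')
  12 → (1, 'bcbbcbbcabacadccacdadbdcaa')
  13 → (22, 'bdcaa')
  14 → (24, 'caa')
  15 → (8, 'cabacadccacdadbdcaa')
  16 → (16, 'cacdadbdcaa')
  17 → (12, 'cadccacdadbdcaa')
  18 → (5, 'cbbcabacadccacdadbdcaa')
  19 → (2, 'cbbcbbcabacadccacdadbdcaa')
  20 → (15, 'ccacdadbdcaa')
  21 → (18, 'cdadbdcaa')
  22 → (19, 'dadbdcaa')
  23 → (0, 'dbcbbcbbcabacadccacdadbdcaa')
  24 → (21, 'dbdcaa')
  25 → (23, 'dcaa')
  26 → (14, 'dccacdadbdcaa')

SA = [26, 25, 9, 11, 17, 20, 13, 10, 6, 3, 7, 4, 1, 22, 24, 8, 16, 12, 5, 2, 15, 18, 19, 0, 21, 23, 14]
i: (SA[i-1],SA[i]) lcp shared
  1: (26,25) 1 'a'
  2: (25,9) 1 'a'
  3: (9,11) 1 'a'
  4: (11,17) 2 'ac'
  5: (17,20) 1 'a'
  6: (20,13) 2 'ad'
  7: (13,10) 0 ''
  8: (10,6) 1 'b'
  9: (6,3) 3 'bbc'
  10: (3,7) 1 'b'
  11: (7,4) 2 'bc'
  12: (4,1) 5 'bcbbc'
  13: (1,22) 1 'b'
  14: (22,24) 0 ''
  15: (24,8) 2 'ca'
  16: (8,16) 2 'ca'
  17: (16,12) 2 'ca'
  18: (12,5) 1 'c'
  19: (5,2) 4 'cbbc'
  20: (2,15) 1 'c'
  21: (15,18) 1 'c'
  22: (18,19) 0 ''
  23: (19,0) 1 'd'
  24: (0,21) 2 'db'
  25: (21,23) 1 'd'
  26: (23,14) 2 'dc'

n(n+1)/2 = 27·28/2 = 378
Σ LCP = 0 + 1 + 1 + 1 + 2 + 1 + 2 + 0 + 1 + 3 + 1 + 2 + 5 + 1 + 0 + 2 + 2 + 2 + 1 + 4 + 1 + 1 + 0 + 1 + 2 + 1 + 2 = 40
distinct = 378 − 40 = 338

338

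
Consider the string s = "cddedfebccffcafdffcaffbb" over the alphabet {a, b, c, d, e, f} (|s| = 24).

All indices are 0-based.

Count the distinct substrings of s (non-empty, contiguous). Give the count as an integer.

270

rank→(start, suffix):
  0 → (13, 'afdffcaffbb')
  1 → (19, 'affbb')
  2 → (23, 'b')
  3 → (22, 'bb')
  4 → (7, 'bccffcafdffcaffbb')
  5 → (12, 'cafdffcaffbb')
  6 → (18, 'caffbb')
  7 → (8, 'ccffcafdffcaffbb')
  8 → (0, 'cddedfebccffcafdffcaffbb')
  9 → (9, 'cffcafdffcaffbb')
  10 → (1, 'ddedfebccffcafdffcaffbb')
  11 → (2, 'dedfebccffcafdffcaffbb')
  12 → (4, 'dfebccffcafdffcaffbb')
  13 → (15, 'dffcaffbb')
  14 → (6, 'ebccffcafdffcaffbb')
  15 → (3, 'edfebccffcafdffcaffbb')
  16 → (21, 'fbb')
  17 → (11, 'fcafdffcaffbb')
  18 → (17, 'fcaffbb')
  19 → (14, 'fdffcaffbb')
  20 → (5, 'febccffcafdffcaffbb')
  21 → (20, 'ffbb')
  22 → (10, 'ffcafdffcaffbb')
  23 → (16, 'ffcaffbb')

SA = [13, 19, 23, 22, 7, 12, 18, 8, 0, 9, 1, 2, 4, 15, 6, 3, 21, 11, 17, 14, 5, 20, 10, 16]
[i] adj suffixes → lcp
  [1] 13/19 → 2 ('af')
  [2] 19/23 → 0 ('')
  [3] 23/22 → 1 ('b')
  [4] 22/7 → 1 ('b')
  [5] 7/12 → 0 ('')
  [6] 12/18 → 3 ('caf')
  [7] 18/8 → 1 ('c')
  [8] 8/0 → 1 ('c')
  [9] 0/9 → 1 ('c')
  [10] 9/1 → 0 ('')
  [11] 1/2 → 1 ('d')
  [12] 2/4 → 1 ('d')
  [13] 4/15 → 2 ('df')
  [14] 15/6 → 0 ('')
  [15] 6/3 → 1 ('e')
  [16] 3/21 → 0 ('')
  [17] 21/11 → 1 ('f')
  [18] 11/17 → 4 ('fcaf')
  [19] 17/14 → 1 ('f')
  [20] 14/5 → 1 ('f')
  [21] 5/20 → 1 ('f')
  [22] 20/10 → 2 ('ff')
  [23] 10/16 → 5 ('ffcaf')

n(n+1)/2 = 24·25/2 = 300
Σ LCP = 0 + 2 + 0 + 1 + 1 + 0 + 3 + 1 + 1 + 1 + 0 + 1 + 1 + 2 + 0 + 1 + 0 + 1 + 4 + 1 + 1 + 1 + 2 + 5 = 30
distinct = 300 − 30 = 270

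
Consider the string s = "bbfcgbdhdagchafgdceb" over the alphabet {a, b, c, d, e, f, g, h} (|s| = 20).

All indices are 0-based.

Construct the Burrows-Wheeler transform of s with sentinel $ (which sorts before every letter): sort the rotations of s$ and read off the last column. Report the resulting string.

bhde$gbdfghgbcbacafcd

rank  rotation               last
    0  $bbfcgbdhdagchafgdceb  b
    1  afgdceb$bbfcgbdhdagch  h
    2  agchafgdceb$bbfcgbdhd  d
    3  b$bbfcgbdhdagchafgdce  e
    4  bbfcgbdhdagchafgdceb$  $
    5  bdhdagchafgdceb$bbfcg  g
    6  bfcgbdhdagchafgdceb$b  b
    7  ceb$bbfcgbdhdagchafgd  d
    8  cgbdhdagchafgdceb$bbf  f
    9  chafgdceb$bbfcgbdhdag  g
   10  dagchafgdceb$bbfcgbdh  h
   11  dceb$bbfcgbdhdagchafg  g
   12  dhdagchafgdceb$bbfcgb  b
   13  eb$bbfcgbdhdagchafgdc  c
   14  fcgbdhdagchafgdceb$bb  b
   15  fgdceb$bbfcgbdhdagcha  a
   16  gbdhdagchafgdceb$bbfc  c
   17  gchafgdceb$bbfcgbdhda  a
   18  gdceb$bbfcgbdhdagchaf  f
   19  hafgdceb$bbfcgbdhdagc  c
   20  hdagchafgdceb$bbfcgbd  d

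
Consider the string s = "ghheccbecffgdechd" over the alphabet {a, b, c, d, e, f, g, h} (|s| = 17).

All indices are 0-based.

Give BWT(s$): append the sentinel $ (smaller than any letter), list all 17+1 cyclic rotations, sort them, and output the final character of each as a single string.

dcceeehghbdcff$chg

rank  rotation            last
    0  $ghheccbecffgdechd  d
    1  becffgdechd$ghhecc  c
    2  cbecffgdechd$ghhec  c
    3  ccbecffgdechd$ghhe  e
    4  cffgdechd$ghheccbe  e
    5  chd$ghheccbecffgde  e
    6  d$ghheccbecffgdech  h
    7  dechd$ghheccbecffg  g
    8  eccbecffgdechd$ghh  h
    9  ecffgdechd$ghheccb  b
   10  echd$ghheccbecffgd  d
   11  ffgdechd$ghheccbec  c
   12  fgdechd$ghheccbecf  f
   13  gdechd$ghheccbecff  f
   14  ghheccbecffgdechd$  $
   15  hd$ghheccbecffgdec  c
   16  heccbecffgdechd$gh  h
   17  hheccbecffgdechd$g  g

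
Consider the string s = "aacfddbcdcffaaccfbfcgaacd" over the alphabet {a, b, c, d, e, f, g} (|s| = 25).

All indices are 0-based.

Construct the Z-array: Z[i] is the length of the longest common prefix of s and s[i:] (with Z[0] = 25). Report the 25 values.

[25, 1, 0, 0, 0, 0, 0, 0, 0, 0, 0, 0, 3, 1, 0, 0, 0, 0, 0, 0, 0, 3, 1, 0, 0]

Z[0]=25
i=1: fresh scan; Z[1]=1 scan→box=[1,2)
i=2: fresh scan; Z[2]=0
i=3: fresh scan; Z[3]=0
i=4: fresh scan; Z[4]=0
i=5: fresh scan; Z[5]=0
i=6: fresh scan; Z[6]=0
i=7: fresh scan; Z[7]=0
i=8: fresh scan; Z[8]=0
i=9: fresh scan; Z[9]=0
i=10: fresh scan; Z[10]=0
i=11: fresh scan; Z[11]=0
i=12: fresh scan; Z[12]=3 scan→box=[12,15)
i=13: min(r-i=2, Z[1]=1)=1; Z[13]=1
i=14: min(r-i=1, Z[2]=0)=0; Z[14]=0
i=15: fresh scan; Z[15]=0
i=16: fresh scan; Z[16]=0
i=17: fresh scan; Z[17]=0
i=18: fresh scan; Z[18]=0
i=19: fresh scan; Z[19]=0
i=20: fresh scan; Z[20]=0
i=21: fresh scan; Z[21]=3 scan→box=[21,24)
i=22: min(r-i=2, Z[1]=1)=1; Z[22]=1
i=23: min(r-i=1, Z[2]=0)=0; Z[23]=0
i=24: fresh scan; Z[24]=0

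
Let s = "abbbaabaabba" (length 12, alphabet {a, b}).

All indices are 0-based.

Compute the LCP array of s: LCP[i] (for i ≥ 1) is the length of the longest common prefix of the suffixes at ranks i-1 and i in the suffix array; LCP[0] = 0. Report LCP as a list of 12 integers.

rank→(start, suffix):
  0 → (11, 'a')
  1 → (4, 'aabaabba')
  2 → (7, 'aabba')
  3 → (5, 'abaabba')
  4 → (8, 'abba')
  5 → (0, 'abbbaabaabba')
  6 → (10, 'ba')
  7 → (3, 'baabaabba')
  8 → (6, 'baabba')
  9 → (9, 'bba')
  10 → (2, 'bbaabaabba')
  11 → (1, 'bbbaabaabba')

SA = [11, 4, 7, 5, 8, 0, 10, 3, 6, 9, 2, 1]
[i] adj suffixes → lcp
  [1] 11/4 → 1 ('a')
  [2] 4/7 → 3 ('aab')
  [3] 7/5 → 1 ('a')
  [4] 5/8 → 2 ('ab')
  [5] 8/0 → 3 ('abb')
  [6] 0/10 → 0 ('')
  [7] 10/3 → 2 ('ba')
  [8] 3/6 → 4 ('baab')
  [9] 6/9 → 1 ('b')
  [10] 9/2 → 3 ('bba')
  [11] 2/1 → 2 ('bb')

[0, 1, 3, 1, 2, 3, 0, 2, 4, 1, 3, 2]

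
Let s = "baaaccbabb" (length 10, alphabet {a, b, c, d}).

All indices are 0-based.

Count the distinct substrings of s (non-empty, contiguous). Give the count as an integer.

rank→(start, suffix):
  0 → (1, 'aaaccbabb')
  1 → (2, 'aaccbabb')
  2 → (7, 'abb')
  3 → (3, 'accbabb')
  4 → (9, 'b')
  5 → (0, 'baaaccbabb')
  6 → (6, 'babb')
  7 → (8, 'bb')
  8 → (5, 'cbabb')
  9 → (4, 'ccbabb')

SA = [1, 2, 7, 3, 9, 0, 6, 8, 5, 4]
i: (SA[i-1],SA[i]) lcp shared
  1: (1,2) 2 'aa'
  2: (2,7) 1 'a'
  3: (7,3) 1 'a'
  4: (3,9) 0 ''
  5: (9,0) 1 'b'
  6: (0,6) 2 'ba'
  7: (6,8) 1 'b'
  8: (8,5) 0 ''
  9: (5,4) 1 'c'

n(n+1)/2 = 10·11/2 = 55
Σ LCP = 0 + 2 + 1 + 1 + 0 + 1 + 2 + 1 + 0 + 1 = 9
distinct = 55 − 9 = 46

46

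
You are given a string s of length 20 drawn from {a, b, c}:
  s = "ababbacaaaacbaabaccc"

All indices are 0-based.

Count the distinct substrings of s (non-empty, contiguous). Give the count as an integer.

179

sorted suffixes:
  #0 SA[0]=7  'aaaacbaabaccc'
  #1 SA[1]=8  'aaacbaabaccc'
  #2 SA[2]=13  'aabaccc'
  #3 SA[3]=9  'aacbaabaccc'
  #4 SA[4]=0  'ababbacaaaacbaabaccc'
  #5 SA[5]=14  'abaccc'
  #6 SA[6]=2  'abbacaaaacbaabaccc'
  #7 SA[7]=5  'acaaaacbaabaccc'
  #8 SA[8]=10  'acbaabaccc'
  #9 SA[9]=16  'accc'
  #10 SA[10]=12  'baabaccc'
  #11 SA[11]=1  'babbacaaaacbaabaccc'
  #12 SA[12]=4  'bacaaaacbaabaccc'
  #13 SA[13]=15  'baccc'
  #14 SA[14]=3  'bbacaaaacbaabaccc'
  #15 SA[15]=19  'c'
  #16 SA[16]=6  'caaaacbaabaccc'
  #17 SA[17]=11  'cbaabaccc'
  #18 SA[18]=18  'cc'
  #19 SA[19]=17  'ccc'

SA = [7, 8, 13, 9, 0, 14, 2, 5, 10, 16, 12, 1, 4, 15, 3, 19, 6, 11, 18, 17]
i: (SA[i-1],SA[i]) lcp shared
  1: (7,8) 3 'aaa'
  2: (8,13) 2 'aa'
  3: (13,9) 2 'aa'
  4: (9,0) 1 'a'
  5: (0,14) 3 'aba'
  6: (14,2) 2 'ab'
  7: (2,5) 1 'a'
  8: (5,10) 2 'ac'
  9: (10,16) 2 'ac'
  10: (16,12) 0 ''
  11: (12,1) 2 'ba'
  12: (1,4) 2 'ba'
  13: (4,15) 3 'bac'
  14: (15,3) 1 'b'
  15: (3,19) 0 ''
  16: (19,6) 1 'c'
  17: (6,11) 1 'c'
  18: (11,18) 1 'c'
  19: (18,17) 2 'cc'

n(n+1)/2 = 20·21/2 = 210
Σ LCP = 0 + 3 + 2 + 2 + 1 + 3 + 2 + 1 + 2 + 2 + 0 + 2 + 2 + 3 + 1 + 0 + 1 + 1 + 1 + 2 = 31
distinct = 210 − 31 = 179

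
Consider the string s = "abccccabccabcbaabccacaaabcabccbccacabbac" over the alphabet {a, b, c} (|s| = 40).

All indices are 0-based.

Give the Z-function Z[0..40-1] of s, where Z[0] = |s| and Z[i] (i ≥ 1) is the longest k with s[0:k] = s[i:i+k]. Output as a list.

Z[0]=40
i=1: fresh scan; Z[1]=0
i=2: fresh scan; Z[2]=0
i=3: fresh scan; Z[3]=0
i=4: fresh scan; Z[4]=0
i=5: fresh scan; Z[5]=0
i=6: fresh scan; Z[6]=4 scan→box=[6,10)
i=7: min(r-i=3, Z[1]=0)=0; Z[7]=0
i=8: min(r-i=2, Z[2]=0)=0; Z[8]=0
i=9: min(r-i=1, Z[3]=0)=0; Z[9]=0
i=10: fresh scan; Z[10]=3 scan→box=[10,13)
i=11: min(r-i=2, Z[1]=0)=0; Z[11]=0
i=12: min(r-i=1, Z[2]=0)=0; Z[12]=0
i=13: fresh scan; Z[13]=0
i=14: fresh scan; Z[14]=1 scan→box=[14,15)
i=15: fresh scan; Z[15]=4 scan→box=[15,19)
i=16: min(r-i=3, Z[1]=0)=0; Z[16]=0
i=17: min(r-i=2, Z[2]=0)=0; Z[17]=0
i=18: min(r-i=1, Z[3]=0)=0; Z[18]=0
i=19: fresh scan; Z[19]=1 scan→box=[19,20)
i=20: fresh scan; Z[20]=0
i=21: fresh scan; Z[21]=1 scan→box=[21,22)
i=22: fresh scan; Z[22]=1 scan→box=[22,23)
i=23: fresh scan; Z[23]=3 scan→box=[23,26)
i=24: min(r-i=2, Z[1]=0)=0; Z[24]=0
i=25: min(r-i=1, Z[2]=0)=0; Z[25]=0
i=26: fresh scan; Z[26]=4 scan→box=[26,30)
i=27: min(r-i=3, Z[1]=0)=0; Z[27]=0
i=28: min(r-i=2, Z[2]=0)=0; Z[28]=0
i=29: min(r-i=1, Z[3]=0)=0; Z[29]=0
i=30: fresh scan; Z[30]=0
i=31: fresh scan; Z[31]=0
i=32: fresh scan; Z[32]=0
i=33: fresh scan; Z[33]=1 scan→box=[33,34)
i=34: fresh scan; Z[34]=0
i=35: fresh scan; Z[35]=2 scan→box=[35,37)
i=36: min(r-i=1, Z[1]=0)=0; Z[36]=0
i=37: fresh scan; Z[37]=0
i=38: fresh scan; Z[38]=1 scan→box=[38,39)
i=39: fresh scan; Z[39]=0

[40, 0, 0, 0, 0, 0, 4, 0, 0, 0, 3, 0, 0, 0, 1, 4, 0, 0, 0, 1, 0, 1, 1, 3, 0, 0, 4, 0, 0, 0, 0, 0, 0, 1, 0, 2, 0, 0, 1, 0]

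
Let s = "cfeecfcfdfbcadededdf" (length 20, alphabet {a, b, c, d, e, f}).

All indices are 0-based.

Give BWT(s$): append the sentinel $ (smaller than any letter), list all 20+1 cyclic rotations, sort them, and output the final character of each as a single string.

fcfbef$eeadfeddfddccc

rank  rotation               last
    0  $cfeecfcfdfbcadededdf  f
    1  adededdf$cfeecfcfdfbc  c
    2  bcadededdf$cfeecfcfdf  f
    3  cadededdf$cfeecfcfdfb  b
    4  cfcfdfbcadededdf$cfee  e
    5  cfdfbcadededdf$cfeecf  f
    6  cfeecfcfdfbcadededdf$  $
    7  ddf$cfeecfcfdfbcadede  e
    8  deddf$cfeecfcfdfbcade  e
    9  dededdf$cfeecfcfdfbca  a
   10  df$cfeecfcfdfbcadeded  d
   11  dfbcadededdf$cfeecfcf  f
   12  ecfcfdfbcadededdf$cfe  e
   13  eddf$cfeecfcfdfbcaded  d
   14  ededdf$cfeecfcfdfbcad  d
   15  eecfcfdfbcadededdf$cf  f
   16  f$cfeecfcfdfbcadededd  d
   17  fbcadededdf$cfeecfcfd  d
   18  fcfdfbcadededdf$cfeec  c
   19  fdfbcadededdf$cfeecfc  c
   20  feecfcfdfbcadededdf$c  c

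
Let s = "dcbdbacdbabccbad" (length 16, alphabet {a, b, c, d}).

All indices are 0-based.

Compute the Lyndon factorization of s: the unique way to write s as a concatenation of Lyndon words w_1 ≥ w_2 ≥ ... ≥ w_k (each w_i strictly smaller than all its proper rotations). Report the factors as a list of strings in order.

emit factor 1: 'd' (i=0, period=1)
emit factor 2: 'c' (i=1, period=1)
emit factor 3: 'bd' (i=2, period=2)
emit factor 4: 'b' (i=4, period=1)
emit factor 5: 'acdb' (i=5, period=4)
emit factor 6: 'abccbad' (i=9, period=7)

["d", "c", "bd", "b", "acdb", "abccbad"]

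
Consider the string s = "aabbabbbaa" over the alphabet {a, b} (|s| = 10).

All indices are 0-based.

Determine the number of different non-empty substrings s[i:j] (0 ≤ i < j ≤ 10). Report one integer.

40

rank→(start, suffix):
  0 → (9, 'a')
  1 → (8, 'aa')
  2 → (0, 'aabbabbbaa')
  3 → (1, 'abbabbbaa')
  4 → (4, 'abbbaa')
  5 → (7, 'baa')
  6 → (3, 'babbbaa')
  7 → (6, 'bbaa')
  8 → (2, 'bbabbbaa')
  9 → (5, 'bbbaa')

SA = [9, 8, 0, 1, 4, 7, 3, 6, 2, 5]
i: (SA[i-1],SA[i]) lcp shared
  1: (9,8) 1 'a'
  2: (8,0) 2 'aa'
  3: (0,1) 1 'a'
  4: (1,4) 3 'abb'
  5: (4,7) 0 ''
  6: (7,3) 2 'ba'
  7: (3,6) 1 'b'
  8: (6,2) 3 'bba'
  9: (2,5) 2 'bb'

n(n+1)/2 = 10·11/2 = 55
Σ LCP = 0 + 1 + 2 + 1 + 3 + 0 + 2 + 1 + 3 + 2 = 15
distinct = 55 − 15 = 40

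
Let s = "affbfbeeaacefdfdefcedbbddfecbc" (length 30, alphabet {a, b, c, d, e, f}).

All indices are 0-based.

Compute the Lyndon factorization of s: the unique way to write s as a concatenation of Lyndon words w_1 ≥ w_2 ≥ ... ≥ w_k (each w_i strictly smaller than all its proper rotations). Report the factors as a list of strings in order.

["affbfbee", "aacefdfdefcedbbddfecbc"]

emit factor 1: 'affbfbee' (i=0, period=8)
emit factor 2: 'aacefdfdefcedbbddfecbc' (i=8, period=22)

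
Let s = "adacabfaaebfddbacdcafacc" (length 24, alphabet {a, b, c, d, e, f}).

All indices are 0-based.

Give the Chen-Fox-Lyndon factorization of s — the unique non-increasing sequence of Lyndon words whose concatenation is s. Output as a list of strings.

emit factor 1: 'ad' (i=0, period=2)
emit factor 2: 'ac' (i=2, period=2)
emit factor 3: 'abf' (i=4, period=3)
emit factor 4: 'aaebfddbacdcafacc' (i=7, period=17)

["ad", "ac", "abf", "aaebfddbacdcafacc"]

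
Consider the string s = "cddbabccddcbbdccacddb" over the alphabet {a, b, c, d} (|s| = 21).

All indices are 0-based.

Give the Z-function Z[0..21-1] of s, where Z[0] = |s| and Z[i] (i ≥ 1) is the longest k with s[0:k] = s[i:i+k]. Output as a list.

Z[0]=21
i=1: outside box; Z[1]=0
i=2: outside box; Z[2]=0
i=3: outside box; Z[3]=0
i=4: outside box; Z[4]=0
i=5: outside box; Z[5]=0
i=6: outside box; Z[6]=1 extend→box=[6,7)
i=7: outside box; Z[7]=3 extend→box=[7,10)
i=8: min(r-i=2, Z[1]=0)=0; Z[8]=0
i=9: min(r-i=1, Z[2]=0)=0; Z[9]=0
i=10: outside box; Z[10]=1 extend→box=[10,11)
i=11: outside box; Z[11]=0
i=12: outside box; Z[12]=0
i=13: outside box; Z[13]=0
i=14: outside box; Z[14]=1 extend→box=[14,15)
i=15: outside box; Z[15]=1 extend→box=[15,16)
i=16: outside box; Z[16]=0
i=17: outside box; Z[17]=4 extend→box=[17,21)
i=18: min(r-i=3, Z[1]=0)=0; Z[18]=0
i=19: min(r-i=2, Z[2]=0)=0; Z[19]=0
i=20: min(r-i=1, Z[3]=0)=0; Z[20]=0

[21, 0, 0, 0, 0, 0, 1, 3, 0, 0, 1, 0, 0, 0, 1, 1, 0, 4, 0, 0, 0]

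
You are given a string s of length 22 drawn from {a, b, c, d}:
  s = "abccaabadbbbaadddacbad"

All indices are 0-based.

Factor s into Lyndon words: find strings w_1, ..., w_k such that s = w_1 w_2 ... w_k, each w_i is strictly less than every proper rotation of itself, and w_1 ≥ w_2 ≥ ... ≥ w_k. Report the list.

emit factor 1: 'abcc' (i=0, period=4)
emit factor 2: 'aabadbbbaadddacbad' (i=4, period=18)

["abcc", "aabadbbbaadddacbad"]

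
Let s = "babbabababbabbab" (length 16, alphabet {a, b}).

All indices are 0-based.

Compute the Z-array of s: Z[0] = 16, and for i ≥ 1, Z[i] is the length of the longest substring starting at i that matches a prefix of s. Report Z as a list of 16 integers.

[16, 0, 1, 3, 0, 3, 0, 6, 0, 1, 6, 0, 1, 3, 0, 1]

Z[0]=16
i=1: fresh scan; Z[1]=0
i=2: fresh scan; Z[2]=1 grow→box=[2,3)
i=3: fresh scan; Z[3]=3 grow→box=[3,6)
i=4: min(r-i=2, Z[1]=0)=0; Z[4]=0
i=5: min(r-i=1, Z[2]=1)=1; Z[5]=3 grow→box=[5,8)
i=6: min(r-i=2, Z[1]=0)=0; Z[6]=0
i=7: min(r-i=1, Z[2]=1)=1; Z[7]=6 grow→box=[7,13)
i=8: min(r-i=5, Z[1]=0)=0; Z[8]=0
i=9: min(r-i=4, Z[2]=1)=1; Z[9]=1
i=10: min(r-i=3, Z[3]=3)=3; Z[10]=6 grow→box=[10,16)
i=11: min(r-i=5, Z[1]=0)=0; Z[11]=0
i=12: min(r-i=4, Z[2]=1)=1; Z[12]=1
i=13: min(r-i=3, Z[3]=3)=3; Z[13]=3
i=14: min(r-i=2, Z[4]=0)=0; Z[14]=0
i=15: min(r-i=1, Z[5]=3)=1; Z[15]=1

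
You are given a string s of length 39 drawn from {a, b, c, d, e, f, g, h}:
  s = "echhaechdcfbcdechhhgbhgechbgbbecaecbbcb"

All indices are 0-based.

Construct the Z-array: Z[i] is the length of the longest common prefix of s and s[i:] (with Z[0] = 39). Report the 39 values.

Z[0]=39
i=1: fresh scan; Z[1]=0
i=2: fresh scan; Z[2]=0
i=3: fresh scan; Z[3]=0
i=4: fresh scan; Z[4]=0
i=5: fresh scan; Z[5]=3 extend→box=[5,8)
i=6: min(r-i=2, Z[1]=0)=0; Z[6]=0
i=7: min(r-i=1, Z[2]=0)=0; Z[7]=0
i=8: fresh scan; Z[8]=0
i=9: fresh scan; Z[9]=0
i=10: fresh scan; Z[10]=0
i=11: fresh scan; Z[11]=0
i=12: fresh scan; Z[12]=0
i=13: fresh scan; Z[13]=0
i=14: fresh scan; Z[14]=4 extend→box=[14,18)
i=15: min(r-i=3, Z[1]=0)=0; Z[15]=0
i=16: min(r-i=2, Z[2]=0)=0; Z[16]=0
i=17: min(r-i=1, Z[3]=0)=0; Z[17]=0
i=18: fresh scan; Z[18]=0
i=19: fresh scan; Z[19]=0
i=20: fresh scan; Z[20]=0
i=21: fresh scan; Z[21]=0
i=22: fresh scan; Z[22]=0
i=23: fresh scan; Z[23]=3 extend→box=[23,26)
i=24: min(r-i=2, Z[1]=0)=0; Z[24]=0
i=25: min(r-i=1, Z[2]=0)=0; Z[25]=0
i=26: fresh scan; Z[26]=0
i=27: fresh scan; Z[27]=0
i=28: fresh scan; Z[28]=0
i=29: fresh scan; Z[29]=0
i=30: fresh scan; Z[30]=2 extend→box=[30,32)
i=31: min(r-i=1, Z[1]=0)=0; Z[31]=0
i=32: fresh scan; Z[32]=0
i=33: fresh scan; Z[33]=2 extend→box=[33,35)
i=34: min(r-i=1, Z[1]=0)=0; Z[34]=0
i=35: fresh scan; Z[35]=0
i=36: fresh scan; Z[36]=0
i=37: fresh scan; Z[37]=0
i=38: fresh scan; Z[38]=0

[39, 0, 0, 0, 0, 3, 0, 0, 0, 0, 0, 0, 0, 0, 4, 0, 0, 0, 0, 0, 0, 0, 0, 3, 0, 0, 0, 0, 0, 0, 2, 0, 0, 2, 0, 0, 0, 0, 0]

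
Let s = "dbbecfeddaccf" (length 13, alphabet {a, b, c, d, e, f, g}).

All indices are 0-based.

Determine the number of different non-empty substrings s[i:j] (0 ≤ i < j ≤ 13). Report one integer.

rank→(start, suffix):
  0 → (9, 'accf')
  1 → (1, 'bbecfeddaccf')
  2 → (2, 'becfeddaccf')
  3 → (10, 'ccf')
  4 → (11, 'cf')
  5 → (4, 'cfeddaccf')
  6 → (8, 'daccf')
  7 → (0, 'dbbecfeddaccf')
  8 → (7, 'ddaccf')
  9 → (3, 'ecfeddaccf')
  10 → (6, 'eddaccf')
  11 → (12, 'f')
  12 → (5, 'feddaccf')

SA = [9, 1, 2, 10, 11, 4, 8, 0, 7, 3, 6, 12, 5]
rank  pair      lcp
   1  s[9:],s[1:]  0  ''
   2  s[1:],s[2:]  1  'b'
   3  s[2:],s[10:]  0  ''
   4  s[10:],s[11:]  1  'c'
   5  s[11:],s[4:]  2  'cf'
   6  s[4:],s[8:]  0  ''
   7  s[8:],s[0:]  1  'd'
   8  s[0:],s[7:]  1  'd'
   9  s[7:],s[3:]  0  ''
  10  s[3:],s[6:]  1  'e'
  11  s[6:],s[12:]  0  ''
  12  s[12:],s[5:]  1  'f'

n(n+1)/2 = 13·14/2 = 91
Σ LCP = 0 + 0 + 1 + 0 + 1 + 2 + 0 + 1 + 1 + 0 + 1 + 0 + 1 = 8
distinct = 91 − 8 = 83

83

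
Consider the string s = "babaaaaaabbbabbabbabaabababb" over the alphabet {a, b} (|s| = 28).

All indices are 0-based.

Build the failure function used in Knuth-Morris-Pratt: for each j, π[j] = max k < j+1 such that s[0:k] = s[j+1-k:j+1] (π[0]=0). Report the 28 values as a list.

π[0] = 0
j=1 s[j]='a': π[1]=0 (border '')
j=2 s[j]='b': π[2]=1 (border 'b')
j=3 s[j]='a': π[3]=2 (border 'ba')
j=4 s[j]='a': k: 2→0; π[4]=0 (border '')
j=5 s[j]='a': π[5]=0 (border '')
j=6 s[j]='a': π[6]=0 (border '')
j=7 s[j]='a': π[7]=0 (border '')
j=8 s[j]='a': π[8]=0 (border '')
j=9 s[j]='b': π[9]=1 (border 'b')
j=10 s[j]='b': k: 1→0; π[10]=1 (border 'b')
j=11 s[j]='b': k: 1→0; π[11]=1 (border 'b')
j=12 s[j]='a': π[12]=2 (border 'ba')
j=13 s[j]='b': π[13]=3 (border 'bab')
j=14 s[j]='b': k: 3→1→0; π[14]=1 (border 'b')
j=15 s[j]='a': π[15]=2 (border 'ba')
j=16 s[j]='b': π[16]=3 (border 'bab')
j=17 s[j]='b': k: 3→1→0; π[17]=1 (border 'b')
j=18 s[j]='a': π[18]=2 (border 'ba')
j=19 s[j]='b': π[19]=3 (border 'bab')
j=20 s[j]='a': π[20]=4 (border 'baba')
j=21 s[j]='a': π[21]=5 (border 'babaa')
j=22 s[j]='b': k: 5→0; π[22]=1 (border 'b')
j=23 s[j]='a': π[23]=2 (border 'ba')
j=24 s[j]='b': π[24]=3 (border 'bab')
j=25 s[j]='a': π[25]=4 (border 'baba')
j=26 s[j]='b': k: 4→2; π[26]=3 (border 'bab')
j=27 s[j]='b': k: 3→1→0; π[27]=1 (border 'b')

[0, 0, 1, 2, 0, 0, 0, 0, 0, 1, 1, 1, 2, 3, 1, 2, 3, 1, 2, 3, 4, 5, 1, 2, 3, 4, 3, 1]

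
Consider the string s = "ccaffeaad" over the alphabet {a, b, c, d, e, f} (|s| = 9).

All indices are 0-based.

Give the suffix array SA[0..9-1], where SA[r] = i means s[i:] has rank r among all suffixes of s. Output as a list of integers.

[6, 7, 2, 1, 0, 8, 5, 4, 3]

rank | idx | suffix
   0 |   6 | aad
   1 |   7 | ad
   2 |   2 | affeaad
   3 |   1 | caffeaad
   4 |   0 | ccaffeaad
   5 |   8 | d
   6 |   5 | eaad
   7 |   4 | feaad
   8 |   3 | ffeaad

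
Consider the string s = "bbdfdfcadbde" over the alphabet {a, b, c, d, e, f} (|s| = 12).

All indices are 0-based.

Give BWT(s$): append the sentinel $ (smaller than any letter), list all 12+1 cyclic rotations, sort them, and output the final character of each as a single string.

ec$dbfabfbddd

rank  rotation       last
    0  $bbdfdfcadbde  e
    1  adbde$bbdfdfc  c
    2  bbdfdfcadbde$  $
    3  bde$bbdfdfcad  d
    4  bdfdfcadbde$b  b
    5  cadbde$bbdfdf  f
    6  dbde$bbdfdfca  a
    7  de$bbdfdfcadb  b
    8  dfcadbde$bbdf  f
    9  dfdfcadbde$bb  b
   10  e$bbdfdfcadbd  d
   11  fcadbde$bbdfd  d
   12  fdfcadbde$bbd  d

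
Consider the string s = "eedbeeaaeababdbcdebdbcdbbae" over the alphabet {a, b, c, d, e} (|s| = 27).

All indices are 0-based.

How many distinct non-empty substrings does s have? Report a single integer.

339

rank→(start, suffix):
  0 → (6, 'aaeababdbcdebdbcdbbae')
  1 → (9, 'ababdbcdebdbcdbbae')
  2 → (11, 'abdbcdebdbcdbbae')
  3 → (25, 'ae')
  4 → (7, 'aeababdbcdebdbcdbbae')
  5 → (10, 'babdbcdebdbcdbbae')
  6 → (24, 'bae')
  7 → (23, 'bbae')
  8 → (20, 'bcdbbae')
  9 → (14, 'bcdebdbcdbbae')
  10 → (18, 'bdbcdbbae')
  11 → (12, 'bdbcdebdbcdbbae')
  12 → (3, 'beeaaeababdbcdebdbcdbbae')
  13 → (21, 'cdbbae')
  14 → (15, 'cdebdbcdbbae')
  15 → (22, 'dbbae')
  16 → (19, 'dbcdbbae')
  17 → (13, 'dbcdebdbcdbbae')
  18 → (2, 'dbeeaaeababdbcdebdbcdbbae')
  19 → (16, 'debdbcdbbae')
  20 → (26, 'e')
  21 → (5, 'eaaeababdbcdebdbcdbbae')
  22 → (8, 'eababdbcdebdbcdbbae')
  23 → (17, 'ebdbcdbbae')
  24 → (1, 'edbeeaaeababdbcdebdbcdbbae')
  25 → (4, 'eeaaeababdbcdebdbcdbbae')
  26 → (0, 'eedbeeaaeababdbcdebdbcdbbae')

SA = [6, 9, 11, 25, 7, 10, 24, 23, 20, 14, 18, 12, 3, 21, 15, 22, 19, 13, 2, 16, 26, 5, 8, 17, 1, 4, 0]
[i] adj suffixes → lcp
  [1] 6/9 → 1 ('a')
  [2] 9/11 → 2 ('ab')
  [3] 11/25 → 1 ('a')
  [4] 25/7 → 2 ('ae')
  [5] 7/10 → 0 ('')
  [6] 10/24 → 2 ('ba')
  [7] 24/23 → 1 ('b')
  [8] 23/20 → 1 ('b')
  [9] 20/14 → 3 ('bcd')
  [10] 14/18 → 1 ('b')
  [11] 18/12 → 5 ('bdbcd')
  [12] 12/3 → 1 ('b')
  [13] 3/21 → 0 ('')
  [14] 21/15 → 2 ('cd')
  [15] 15/22 → 0 ('')
  [16] 22/19 → 2 ('db')
  [17] 19/13 → 4 ('dbcd')
  [18] 13/2 → 2 ('db')
  [19] 2/16 → 1 ('d')
  [20] 16/26 → 0 ('')
  [21] 26/5 → 1 ('e')
  [22] 5/8 → 2 ('ea')
  [23] 8/17 → 1 ('e')
  [24] 17/1 → 1 ('e')
  [25] 1/4 → 1 ('e')
  [26] 4/0 → 2 ('ee')

n(n+1)/2 = 27·28/2 = 378
Σ LCP = 0 + 1 + 2 + 1 + 2 + 0 + 2 + 1 + 1 + 3 + 1 + 5 + 1 + 0 + 2 + 0 + 2 + 4 + 2 + 1 + 0 + 1 + 2 + 1 + 1 + 1 + 2 = 39
distinct = 378 − 39 = 339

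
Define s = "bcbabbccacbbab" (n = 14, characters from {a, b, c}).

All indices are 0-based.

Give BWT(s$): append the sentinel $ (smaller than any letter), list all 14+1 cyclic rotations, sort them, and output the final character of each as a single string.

rank  rotation         last
    0  $bcbabbccacbbab  b
    1  ab$bcbabbccacbb  b
    2  abbccacbbab$bcb  b
    3  acbbab$bcbabbcc  c
    4  b$bcbabbccacbba  a
    5  bab$bcbabbccacb  b
    6  babbccacbbab$bc  c
    7  bbab$bcbabbccac  c
    8  bbccacbbab$bcba  a
    9  bcbabbccacbbab$  $
   10  bccacbbab$bcbab  b
   11  cacbbab$bcbabbc  c
   12  cbabbccacbbab$b  b
   13  cbbab$bcbabbcca  a
   14  ccacbbab$bcbabb  b

bbbcabcca$bcbab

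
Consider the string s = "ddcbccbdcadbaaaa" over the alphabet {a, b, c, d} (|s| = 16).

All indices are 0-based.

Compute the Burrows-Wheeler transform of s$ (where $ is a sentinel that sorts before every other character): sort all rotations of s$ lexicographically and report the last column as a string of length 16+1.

rank  rotation           last
    0  $ddcbccbdcadbaaaa  a
    1  a$ddcbccbdcadbaaa  a
    2  aa$ddcbccbdcadbaa  a
    3  aaa$ddcbccbdcadba  a
    4  aaaa$ddcbccbdcadb  b
    5  adbaaaa$ddcbccbdc  c
    6  baaaa$ddcbccbdcad  d
    7  bccbdcadbaaaa$ddc  c
    8  bdcadbaaaa$ddcbcc  c
    9  cadbaaaa$ddcbccbd  d
   10  cbccbdcadbaaaa$dd  d
   11  cbdcadbaaaa$ddcbc  c
   12  ccbdcadbaaaa$ddcb  b
   13  dbaaaa$ddcbccbdca  a
   14  dcadbaaaa$ddcbccb  b
   15  dcbccbdcadbaaaa$d  d
   16  ddcbccbdcadbaaaa$  $

aaaabcdccddcbabd$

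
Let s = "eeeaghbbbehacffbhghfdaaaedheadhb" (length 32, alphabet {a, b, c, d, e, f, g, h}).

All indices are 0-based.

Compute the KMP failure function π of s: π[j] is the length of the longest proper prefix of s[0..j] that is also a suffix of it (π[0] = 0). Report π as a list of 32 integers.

[0, 1, 2, 0, 0, 0, 0, 0, 0, 1, 0, 0, 0, 0, 0, 0, 0, 0, 0, 0, 0, 0, 0, 0, 1, 0, 0, 1, 0, 0, 0, 0]

π[0] = 0
j=1 s[j]='e': π[1]=1 (border 'e')
j=2 s[j]='e': π[2]=2 (border 'ee')
j=3 s[j]='a': k: 2→1→0; π[3]=0 (border '')
j=4 s[j]='g': π[4]=0 (border '')
j=5 s[j]='h': π[5]=0 (border '')
j=6 s[j]='b': π[6]=0 (border '')
j=7 s[j]='b': π[7]=0 (border '')
j=8 s[j]='b': π[8]=0 (border '')
j=9 s[j]='e': π[9]=1 (border 'e')
j=10 s[j]='h': k: 1→0; π[10]=0 (border '')
j=11 s[j]='a': π[11]=0 (border '')
j=12 s[j]='c': π[12]=0 (border '')
j=13 s[j]='f': π[13]=0 (border '')
j=14 s[j]='f': π[14]=0 (border '')
j=15 s[j]='b': π[15]=0 (border '')
j=16 s[j]='h': π[16]=0 (border '')
j=17 s[j]='g': π[17]=0 (border '')
j=18 s[j]='h': π[18]=0 (border '')
j=19 s[j]='f': π[19]=0 (border '')
j=20 s[j]='d': π[20]=0 (border '')
j=21 s[j]='a': π[21]=0 (border '')
j=22 s[j]='a': π[22]=0 (border '')
j=23 s[j]='a': π[23]=0 (border '')
j=24 s[j]='e': π[24]=1 (border 'e')
j=25 s[j]='d': k: 1→0; π[25]=0 (border '')
j=26 s[j]='h': π[26]=0 (border '')
j=27 s[j]='e': π[27]=1 (border 'e')
j=28 s[j]='a': k: 1→0; π[28]=0 (border '')
j=29 s[j]='d': π[29]=0 (border '')
j=30 s[j]='h': π[30]=0 (border '')
j=31 s[j]='b': π[31]=0 (border '')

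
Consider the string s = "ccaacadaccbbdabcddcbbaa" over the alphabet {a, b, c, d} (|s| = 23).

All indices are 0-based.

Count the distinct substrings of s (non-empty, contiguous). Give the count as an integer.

249

rank→(start, suffix):
  0 → (22, 'a')
  1 → (21, 'aa')
  2 → (2, 'aacadaccbbdabcddcbbaa')
  3 → (13, 'abcddcbbaa')
  4 → (3, 'acadaccbbdabcddcbbaa')
  5 → (7, 'accbbdabcddcbbaa')
  6 → (5, 'adaccbbdabcddcbbaa')
  7 → (20, 'baa')
  8 → (19, 'bbaa')
  9 → (10, 'bbdabcddcbbaa')
  10 → (14, 'bcddcbbaa')
  11 → (11, 'bdabcddcbbaa')
  12 → (1, 'caacadaccbbdabcddcbbaa')
  13 → (4, 'cadaccbbdabcddcbbaa')
  14 → (18, 'cbbaa')
  15 → (9, 'cbbdabcddcbbaa')
  16 → (0, 'ccaacadaccbbdabcddcbbaa')
  17 → (8, 'ccbbdabcddcbbaa')
  18 → (15, 'cddcbbaa')
  19 → (12, 'dabcddcbbaa')
  20 → (6, 'daccbbdabcddcbbaa')
  21 → (17, 'dcbbaa')
  22 → (16, 'ddcbbaa')

SA = [22, 21, 2, 13, 3, 7, 5, 20, 19, 10, 14, 11, 1, 4, 18, 9, 0, 8, 15, 12, 6, 17, 16]
[i] adj suffixes → lcp
  [1] 22/21 → 1 ('a')
  [2] 21/2 → 2 ('aa')
  [3] 2/13 → 1 ('a')
  [4] 13/3 → 1 ('a')
  [5] 3/7 → 2 ('ac')
  [6] 7/5 → 1 ('a')
  [7] 5/20 → 0 ('')
  [8] 20/19 → 1 ('b')
  [9] 19/10 → 2 ('bb')
  [10] 10/14 → 1 ('b')
  [11] 14/11 → 1 ('b')
  [12] 11/1 → 0 ('')
  [13] 1/4 → 2 ('ca')
  [14] 4/18 → 1 ('c')
  [15] 18/9 → 3 ('cbb')
  [16] 9/0 → 1 ('c')
  [17] 0/8 → 2 ('cc')
  [18] 8/15 → 1 ('c')
  [19] 15/12 → 0 ('')
  [20] 12/6 → 2 ('da')
  [21] 6/17 → 1 ('d')
  [22] 17/16 → 1 ('d')

n(n+1)/2 = 23·24/2 = 276
Σ LCP = 0 + 1 + 2 + 1 + 1 + 2 + 1 + 0 + 1 + 2 + 1 + 1 + 0 + 2 + 1 + 3 + 1 + 2 + 1 + 0 + 2 + 1 + 1 = 27
distinct = 276 − 27 = 249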